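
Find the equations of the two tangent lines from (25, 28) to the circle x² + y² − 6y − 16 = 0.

Write the tangent as mx − y + (28 − m·(25)) = 0 and set its distance from the centre to 5:
(−25m − (−25))² = 25(m² + 1)
12m² − 25m + 12 = 0, so m = 4/3 or m = 3/4.
With m = 4/3: 4x − 3y = 16. With m = 3/4: 3x − 4y = −37.

4x − 3y = 16 and 3x − 4y = −37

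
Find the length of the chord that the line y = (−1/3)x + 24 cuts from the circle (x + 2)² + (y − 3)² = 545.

Centre (−2, 3), r² = 545. Perpendicular distance d from centre to line = |−65| / √10 = 65/√10.
Half the chord is √(r² − d²) = √(245/2), so the full chord is 7√10.

7√10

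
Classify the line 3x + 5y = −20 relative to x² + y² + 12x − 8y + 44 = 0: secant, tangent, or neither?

neither

d² = (3·(−6) + 5·4 − (−20))²/34 = 242/17; r² = 8.
Since d² > r², the line lies outside the circle.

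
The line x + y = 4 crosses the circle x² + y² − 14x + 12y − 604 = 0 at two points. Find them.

(−10, 14) and (27, −23)

From the line, y = −x + 4. Substituting:
2x² − 34x − 540 = 0  ⟹  x² − 17x − 270 = 0
x = 27 or x = −10, giving (27, −23) and (−10, 14).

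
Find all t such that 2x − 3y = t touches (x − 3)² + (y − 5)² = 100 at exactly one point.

t = −9 ± 10√13

For a tangent, require d(centre, line) = r = 10.
|2·3 − 3·5 − t| / √13 = 10
|t − (−9)| = 10√13.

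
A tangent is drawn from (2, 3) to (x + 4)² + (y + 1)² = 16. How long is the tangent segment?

6

With centre O = (−4, −1), |OP|² = 52 and r² = 16.
Power of the point: PT² = |PO|² − r² = 36, so PT = 6.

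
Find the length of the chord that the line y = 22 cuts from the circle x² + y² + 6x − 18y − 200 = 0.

22

From the line, y = 22. Substituting:
x² + 6x − 112 = 0
x = 8 or x = −14, giving (8, 22) and (−14, 22).
|(8, 22) − (−14, 22)| = √((22)² + (0)²) = 22.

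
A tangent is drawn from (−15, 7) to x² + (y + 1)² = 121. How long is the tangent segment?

2√42

With centre O = (0, −1), |OP|² = 289 and r² = 121.
The tangent meets the radius at right angles, so tangent² = |PO|² − r² = 289 − 121 = 168.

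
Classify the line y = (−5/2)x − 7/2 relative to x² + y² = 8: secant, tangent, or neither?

secant

Substituting the line into the circle gives 29x² + 70x + 17 = 0.
Δ = 4900 − 1972 = 2928.
Two real roots: the line is a secant.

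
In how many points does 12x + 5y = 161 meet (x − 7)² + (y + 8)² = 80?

d² = (12·7 + 5·(−8) − (161))²/169 = 81; r² = 80.
Since d² > r², the line lies outside the circle.

0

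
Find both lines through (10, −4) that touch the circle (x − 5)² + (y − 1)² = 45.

2x − y = 24 and x − 2y = 18

A line y − (−4) = m(x − (10)) is tangent when its distance from (5, 1) is 3√5:
[m·(−5) − (5)]² = 45(m² + 1)
2m² − 5m + 2 = 0, so m = 2 or m = 1/2.
Through (10, −4) these give 2x − y = 24 and x − 2y = 18.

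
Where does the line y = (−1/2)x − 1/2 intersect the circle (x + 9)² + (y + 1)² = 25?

From the line, y = (−1 − x)/2. Substituting:
5x² + 70x + 225 = 0  ⟹  x² + 14x + 45 = 0
x = −5 or x = −9, giving (−5, 2) and (−9, 4).

(−9, 4) and (−5, 2)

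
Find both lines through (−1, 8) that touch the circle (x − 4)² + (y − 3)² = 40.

3x − y = −11 and x − 3y = −25

Let a tangent through (−1, 8) have slope m. Its distance from (4, 3) must equal 2√10:
[m·(5) − (−5)]² = 40(m² + 1)
3m² − 10m + 3 = 0, so m = 3 or m = 1/3.
Through (−1, 8) these give 3x − y = −11 and x − 3y = −25.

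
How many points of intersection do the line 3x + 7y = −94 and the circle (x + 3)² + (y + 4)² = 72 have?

2

Substituting the line into the circle gives 58x² + 690x + 1269 = 0.
Δ = 476100 − 294408 = 181692.
Two real roots: the line is a secant.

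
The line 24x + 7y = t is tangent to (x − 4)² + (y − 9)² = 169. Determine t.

t = −166 or t = 484

Tangency holds when the distance from the centre (4, 9) to the line equals the radius 13:
|24·4 + 7·9 − t| / √625 = 13
|t − (159)| = 13·25, so t = 484 or t = −166.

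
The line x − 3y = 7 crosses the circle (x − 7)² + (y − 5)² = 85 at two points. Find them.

From the line, y = (−7 + x)/3. Substituting:
10x² − 170x + 160 = 0  ⟹  x² − 17x + 16 = 0
x = 16 or x = 1, giving (16, 3) and (1, −2).

(1, −2) and (16, 3)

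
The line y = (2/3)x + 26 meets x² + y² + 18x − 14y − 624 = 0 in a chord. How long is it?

From the line, y = (78 + 2x)/3. Substituting:
13x² + 390x − 2808 = 0  ⟹  x² + 30x − 216 = 0
x = 6 or x = −36, giving (6, 30) and (−36, 2).
|(6, 30) − (−36, 2)| = √((42)² + (28)²) = 14√13.

14√13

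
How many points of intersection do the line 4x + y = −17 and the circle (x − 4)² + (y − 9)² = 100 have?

d² = (4·4 + 1·9 − (−17))²/17 = 1764/17; r² = 100.
Since d² > r², the line lies outside the circle.

0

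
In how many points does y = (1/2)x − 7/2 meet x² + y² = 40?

2

Substituting the line into the circle gives 5x² − 14x − 111 = 0.
Δ = 196 − (−2220) = 2416.
Two real roots: the line is a secant.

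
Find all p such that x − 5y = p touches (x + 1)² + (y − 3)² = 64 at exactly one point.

p = −16 ± 8√26

Tangency holds when the distance from the centre (−1, 3) to the line equals the radius 8:
|1·(−1) − 5·3 − p| / √26 = 8
|p − (−16)| = 8√26.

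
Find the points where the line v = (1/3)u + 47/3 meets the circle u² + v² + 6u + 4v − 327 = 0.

Express v = (47 + u)/3 and substitute into the circle:
10u² + 160u − 170 = 0  ⟹  u² + 16u − 17 = 0
u = 1 or u = −17, giving (1, 16) and (−17, 10).

(−17, 10) and (1, 16)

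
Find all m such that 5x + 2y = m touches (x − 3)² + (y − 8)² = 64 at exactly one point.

m = 31 ± 8√29

Tangency holds when the distance from the centre (3, 8) to the line equals the radius 8:
|5·3 + 2·8 − m| / √29 = 8
|m − (31)| = 8√29.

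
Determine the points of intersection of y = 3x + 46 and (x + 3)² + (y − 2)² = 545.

(−20, −14) and (−7, 25)

Express y = 3x + 46 and substitute into the circle:
10x² + 270x + 1400 = 0  ⟹  x² + 27x + 140 = 0
x = −7 or x = −20, giving (−7, 25) and (−20, −14).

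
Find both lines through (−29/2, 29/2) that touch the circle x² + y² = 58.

3x + 7y = 58 and 7x + 3y = −58

A line y − (29/2) = m(x − (−29/2)) is tangent when its distance from (0, 0) is √58:
(29/2m − (−29/2))² = 58(m² + 1)
21m² + 58m + 21 = 0, so m = −3/7 or m = −7/3.
With m = −3/7: 3x + 7y = 58. With m = −7/3: 7x + 3y = −58.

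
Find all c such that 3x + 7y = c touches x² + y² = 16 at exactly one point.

c = ±4√58

Tangency holds when the distance from the centre (0, 0) to the line equals the radius 4:
|3·0 + 7·0 − c| / √58 = 4
|c| = 4√58.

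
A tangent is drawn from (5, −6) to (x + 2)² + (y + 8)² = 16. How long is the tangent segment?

With centre O = (−2, −8), |OP|² = 53 and r² = 16.
Power of the point: PT² = |PO|² − r² = 37, so PT = √37.

√37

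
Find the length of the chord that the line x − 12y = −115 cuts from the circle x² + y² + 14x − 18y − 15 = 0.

2√145

From the line, y = (115 + x)/12. Substituting:
145x² + 2030x − 13775 = 0  ⟹  x² + 14x − 95 = 0
x = 5 or x = −19, giving (5, 10) and (−19, 8).
|(5, 10) − (−19, 8)| = √((24)² + (2)²) = 2√145.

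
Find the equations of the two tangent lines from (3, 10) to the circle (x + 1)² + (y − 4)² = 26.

Let a tangent through (3, 10) have slope m. Its distance from (−1, 4) must equal √26:
[m·(−4) − (−6)]² = 26(m² + 1)
5m² + 24m − 5 = 0, so m = 1/5 or m = −5.
With m = 1/5: x − 5y = −47. With m = −5: 5x + y = 25.

x − 5y = −47 and 5x + y = 25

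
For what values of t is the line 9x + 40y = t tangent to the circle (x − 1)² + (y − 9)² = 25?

t = 164 or t = 574

Tangency holds when the distance from the centre (1, 9) to the line equals the radius 5:
|9·1 + 40·9 − t| / √1681 = 5
|t − (369)| = 5·41, so t = 574 or t = 164.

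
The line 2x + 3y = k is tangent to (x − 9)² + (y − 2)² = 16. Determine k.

For a tangent, require d(centre, line) = r = 4.
|2·9 + 3·2 − k| / √13 = 4
|k − (24)| = 4√13.

k = 24 ± 4√13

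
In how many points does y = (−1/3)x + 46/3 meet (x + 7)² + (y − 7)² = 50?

d² = (1·(−7) + 3·7 − (46))²/10 = 512/5; r² = 50.
Since d² > r², the line lies outside the circle.

0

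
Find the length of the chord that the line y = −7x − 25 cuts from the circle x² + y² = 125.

Centre (0, 0), r² = 125. Perpendicular distance d from centre to line = |25| / √50 = 25/√50.
Half the chord is √(r² − d²) = √(225/2), so the full chord is 15√2.

15√2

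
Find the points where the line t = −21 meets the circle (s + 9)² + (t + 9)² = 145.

(−10, −21) and (−8, −21)

Substitute t = −21:
s² + 18s + 80 = 0
s = −8 or s = −10, giving (−8, −21) and (−10, −21).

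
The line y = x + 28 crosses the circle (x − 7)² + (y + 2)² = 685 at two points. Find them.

Express y = x + 28 and substitute into the circle:
2x² + 46x + 264 = 0  ⟹  x² + 23x + 132 = 0
x = −11 or x = −12, giving (−11, 17) and (−12, 16).

(−12, 16) and (−11, 17)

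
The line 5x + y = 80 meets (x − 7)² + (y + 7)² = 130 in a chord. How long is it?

2√26

The distance from (7, −7) to the line is 52/√26, and r² = 130.
Chord = 2√(r² − d²) = 2·√(26) = 2√26.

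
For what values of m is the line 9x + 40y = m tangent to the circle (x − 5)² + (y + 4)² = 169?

For a tangent, require d(centre, line) = r = 13.
|9·5 + 40·(−4) − m| / √1681 = 13
|m − (−115)| = 13·41, so m = 418 or m = −648.

m = −648 or m = 418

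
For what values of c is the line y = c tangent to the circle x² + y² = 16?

c = −4 or c = 4

Tangency holds when the distance from the centre (0, 0) to the line equals the radius 4:
|0·0 + 1·0 − c| / √1 = 4
|c| = 4, so c = 4 or c = −4.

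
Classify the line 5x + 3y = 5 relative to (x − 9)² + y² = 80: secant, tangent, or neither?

Centre (9, 0), r² = 80. Distance² from centre to line = (40)²/34 = 800/17.
Since d² < r², the line cuts the circle twice.

secant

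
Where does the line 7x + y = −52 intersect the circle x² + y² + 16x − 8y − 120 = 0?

Express y = −7x − 52 and substitute into the circle:
50x² + 800x + 3000 = 0  ⟹  x² + 16x + 60 = 0
x = −6 or x = −10, giving (−6, −10) and (−10, 18).

(−10, 18) and (−6, −10)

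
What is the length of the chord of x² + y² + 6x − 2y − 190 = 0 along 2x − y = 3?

Express y = 2x − 3 and substitute into the circle:
5x² − 10x − 175 = 0  ⟹  x² − 2x − 35 = 0
x = 7 or x = −5, giving (7, 11) and (−5, −13).
|(7, 11) − (−5, −13)| = √((12)² + (24)²) = 12√5.

12√5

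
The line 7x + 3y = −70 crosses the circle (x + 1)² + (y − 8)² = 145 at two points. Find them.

Substitute y = (−70 − 7x)/3:
58x² + 1334x + 7540 = 0  ⟹  x² + 23x + 130 = 0
x = −10 or x = −13, giving (−10, 0) and (−13, 7).

(−13, 7) and (−10, 0)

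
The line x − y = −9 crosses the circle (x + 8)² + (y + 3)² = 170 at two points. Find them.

(−19, −10) and (−1, 8)

Substitute y = x + 9:
2x² + 40x + 38 = 0  ⟹  x² + 20x + 19 = 0
x = −1 or x = −19, giving (−1, 8) and (−19, −10).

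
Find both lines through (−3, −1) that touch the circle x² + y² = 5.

x + 2y = −5 and 2x − y = −5

A line y − (−1) = m(x − (−3)) is tangent when its distance from (0, 0) is √5:
(3m − (1))² = 5(m² + 1)
2m² − 3m − 2 = 0, so m = −1/2 or m = 2.
With m = −1/2: x + 2y = −5. With m = 2: 2x − y = −5.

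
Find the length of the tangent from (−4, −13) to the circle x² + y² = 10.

The centre is (0, 0) and r = √10. The square of the distance from P to the centre is 16 + 169 = 185.
The tangent meets the radius at right angles, so tangent² = |PO|² − r² = 185 − 10 = 175.

5√7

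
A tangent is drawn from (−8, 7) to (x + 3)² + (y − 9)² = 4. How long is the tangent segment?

5

The centre is (−3, 9) and r = 2. The square of the distance from P to the centre is 25 + 4 = 29.
Power of the point: PT² = |PO|² − r² = 25, so PT = 5.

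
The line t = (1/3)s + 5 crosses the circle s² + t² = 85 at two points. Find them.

(−9, 2) and (6, 7)

Substitute t = (15 + s)/3:
10s² + 30s − 540 = 0  ⟹  s² + 3s − 54 = 0
s = 6 or s = −9, giving (6, 7) and (−9, 2).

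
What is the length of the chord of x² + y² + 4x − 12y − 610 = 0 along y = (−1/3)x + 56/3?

Substitute y = (56 − x)/3:
10x² − 40x − 4370 = 0  ⟹  x² − 4x − 437 = 0
x = 23 or x = −19, giving (23, 11) and (−19, 25).
Chord length = distance between (23, 11) and (−19, 25) = √1960 = 14√10.

14√10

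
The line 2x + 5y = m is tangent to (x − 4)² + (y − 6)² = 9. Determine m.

For a tangent, require d(centre, line) = r = 3.
|2·4 + 5·6 − m| / √29 = 3
|m − (38)| = 3√29.

m = 38 ± 3√29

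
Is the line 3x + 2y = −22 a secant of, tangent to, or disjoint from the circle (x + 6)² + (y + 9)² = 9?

disjoint

d² = (3·(−6) + 2·(−9) − (−22))²/13 = 196/13; r² = 9.
Since d² > r², the line lies outside the circle.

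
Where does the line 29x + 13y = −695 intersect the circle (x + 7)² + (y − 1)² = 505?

(−28, 9) and (−15, −20)

Express y = (−695 − 29x)/13 and substitute into the circle:
1010x² + 43430x + 424200 = 0  ⟹  x² + 43x + 420 = 0
x = −15 or x = −28, giving (−15, −20) and (−28, 9).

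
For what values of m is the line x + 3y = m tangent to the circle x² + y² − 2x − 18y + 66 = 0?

m = 28 ± 4√10

Tangency holds when the distance from the centre (1, 9) to the line equals the radius 4:
|1·1 + 3·9 − m| / √10 = 4
|m − (28)| = 4√10.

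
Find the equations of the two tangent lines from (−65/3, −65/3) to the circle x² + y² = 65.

4x − 7y = 65 and 7x − 4y = −65

Write the tangent as mx − y + (−65/3 − m·(−65/3)) = 0 and set its distance from the centre to √65:
(65/3m − (65/3))² = 65(m² + 1)
28m² − 65m + 28 = 0, so m = 4/7 or m = 7/4.
With m = 4/7: 4x − 7y = 65. With m = 7/4: 7x − 4y = −65.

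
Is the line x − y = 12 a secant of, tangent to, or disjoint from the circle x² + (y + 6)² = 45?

secant

Substituting the line into the circle gives 2x² − 12x − 9 = 0.
Discriminant = (−12)² − 4·2·(−9) = 216 > 0.
Two real roots: the line is a secant.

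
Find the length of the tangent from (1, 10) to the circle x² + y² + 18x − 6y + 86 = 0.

√145

Centre (−9, 3), r² = 4. |PO|² = (10)² + (7)² = 149.
By the tangent–radius right angle, tangent length = √(|PO|² − r²) = √145.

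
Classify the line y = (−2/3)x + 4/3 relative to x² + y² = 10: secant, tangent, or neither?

secant

Substituting the line into the circle gives 13x² − 16x − 74 = 0.
Δ = 256 − (−3848) = 4104.
Two real roots: the line is a secant.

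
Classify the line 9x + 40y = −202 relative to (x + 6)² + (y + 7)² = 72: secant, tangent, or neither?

secant

Centre (−6, −7), r² = 72. Distance² from centre to line = (−132)²/1681 = 17424/1681.
Since d² < r², the line cuts the circle twice.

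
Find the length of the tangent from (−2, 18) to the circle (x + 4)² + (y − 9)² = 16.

√69

With centre O = (−4, 9), |OP|² = 85 and r² = 16.
Power of the point: PT² = |PO|² − r² = 69, so PT = √69.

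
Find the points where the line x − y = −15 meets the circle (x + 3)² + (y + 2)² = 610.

(−26, −11) and (6, 21)

Substitute y = x + 15:
2x² + 40x − 312 = 0  ⟹  x² + 20x − 156 = 0
x = 6 or x = −26, giving (6, 21) and (−26, −11).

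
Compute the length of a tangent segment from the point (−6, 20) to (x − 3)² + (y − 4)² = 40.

The centre is (3, 4) and r = 2√10. The square of the distance from P to the centre is 81 + 256 = 337.
Power of the point: PT² = |PO|² − r² = 297, so PT = 3√33.

3√33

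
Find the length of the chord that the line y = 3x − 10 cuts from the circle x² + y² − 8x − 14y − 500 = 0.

Express y = 3x − 10 and substitute into the circle:
10x² − 110x − 260 = 0  ⟹  x² − 11x − 26 = 0
x = 13 or x = −2, giving (13, 29) and (−2, −16).
|(13, 29) − (−2, −16)| = √((15)² + (45)²) = 15√10.

15√10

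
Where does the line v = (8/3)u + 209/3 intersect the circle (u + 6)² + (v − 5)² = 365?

(−25, 3) and (−19, 19)

Express v = (209 + 8u)/3 and substitute into the circle:
73u² + 3212u + 34675 = 0  ⟹  u² + 44u + 475 = 0
u = −19 or u = −25, giving (−19, 19) and (−25, 3).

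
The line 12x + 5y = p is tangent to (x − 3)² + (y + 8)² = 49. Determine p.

p = −95 or p = 87

For a tangent, require d(centre, line) = r = 7.
|12·3 + 5·(−8) − p| / √169 = 7
|p − (−4)| = 7·13, so p = 87 or p = −95.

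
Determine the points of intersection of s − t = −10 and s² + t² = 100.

(−10, 0) and (0, 10)

Express t = s + 10 and substitute into the circle:
2s² + 20s = 0  ⟹  s² + 10s = 0
s = 0 or s = −10, giving (0, 10) and (−10, 0).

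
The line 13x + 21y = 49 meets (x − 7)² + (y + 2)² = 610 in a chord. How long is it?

2√610

Express y = (49 − 13x)/21 and substitute into the circle:
610x² − 8540x − 239120 = 0  ⟹  x² − 14x − 392 = 0
x = 28 or x = −14, giving (28, −15) and (−14, 11).
Chord length = distance between (28, −15) and (−14, 11) = √2440 = 2√610.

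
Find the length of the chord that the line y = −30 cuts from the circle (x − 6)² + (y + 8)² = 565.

18

The distance from (6, −8) to the line is 22, and r² = 565.
Half the chord is √(r² − d²) = √(81), so the full chord is 18.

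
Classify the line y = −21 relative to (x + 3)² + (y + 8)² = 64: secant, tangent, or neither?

Substituting the line into the circle gives x² + 6x + 114 = 0.
Discriminant = (6)² − 4·1·(114) = −420 < 0.
No real roots: the line does not meet the circle.

neither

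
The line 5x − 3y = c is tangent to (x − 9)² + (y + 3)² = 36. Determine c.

c = 54 ± 6√34

The line touches the circle iff its distance from (9, −3) is 6:
|5·9 − 3·(−3) − c| / √34 = 6
|c − (54)| = 6√34.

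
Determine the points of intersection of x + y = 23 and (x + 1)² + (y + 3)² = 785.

(−2, 25) and (27, −4)

From the line, y = −x + 23. Substituting:
2x² − 50x − 108 = 0  ⟹  x² − 25x − 54 = 0
x = 27 or x = −2, giving (27, −4) and (−2, 25).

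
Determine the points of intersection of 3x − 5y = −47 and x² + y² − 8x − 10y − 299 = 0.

(−14, 1) and (16, 19)

Express y = (47 + 3x)/5 and substitute into the circle:
34x² − 68x − 7616 = 0  ⟹  x² − 2x − 224 = 0
x = 16 or x = −14, giving (16, 19) and (−14, 1).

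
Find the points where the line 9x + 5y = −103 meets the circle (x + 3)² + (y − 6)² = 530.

(−22, 19) and (−2, −17)

Express y = (−103 − 9x)/5 and substitute into the circle:
106x² + 2544x + 4664 = 0  ⟹  x² + 24x + 44 = 0
x = −2 or x = −22, giving (−2, −17) and (−22, 19).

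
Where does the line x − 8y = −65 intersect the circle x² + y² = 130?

(−9, 7) and (7, 9)

From the line, y = (65 + x)/8. Substituting:
65x² + 130x − 4095 = 0  ⟹  x² + 2x − 63 = 0
x = 7 or x = −9, giving (7, 9) and (−9, 7).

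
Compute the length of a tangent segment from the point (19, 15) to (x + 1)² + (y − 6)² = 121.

The centre is (−1, 6) and r = 11. The square of the distance from P to the centre is 400 + 81 = 481.
Power of the point: PT² = |PO|² − r² = 360, so PT = 6√10.

6√10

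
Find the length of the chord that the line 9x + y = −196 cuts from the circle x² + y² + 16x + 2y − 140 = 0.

√82

The distance from (−8, −1) to the line is 123/√82, and r² = 205.
Half the chord is √(r² − d²) = √(41/2), so the full chord is √82.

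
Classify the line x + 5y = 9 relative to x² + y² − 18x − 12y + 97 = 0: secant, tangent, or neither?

Substituting the line into the circle gives 26x² − 408x + 1966 = 0.
Discriminant = (−408)² − 4·26·(1966) = −38000 < 0.
No real roots: the line does not meet the circle.

neither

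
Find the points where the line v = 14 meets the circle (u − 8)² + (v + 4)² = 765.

Express v = 14 and substitute into the circle:
u² − 16u − 377 = 0
u = 29 or u = −13, giving (29, 14) and (−13, 14).

(−13, 14) and (29, 14)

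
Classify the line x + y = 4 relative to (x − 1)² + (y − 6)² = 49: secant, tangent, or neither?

d² = (1·1 + 1·6 − (4))²/2 = 9/2; r² = 49.
Since d² < r², the line cuts the circle twice.

secant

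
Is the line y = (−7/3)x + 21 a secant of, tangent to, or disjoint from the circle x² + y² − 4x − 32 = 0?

Centre (2, 0), r² = 36. Distance² from centre to line = (−49)²/58 = 2401/58.
Since d² > r², the line lies outside the circle.

disjoint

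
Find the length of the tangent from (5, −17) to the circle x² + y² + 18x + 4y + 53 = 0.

√389

The centre is (−9, −2) and r = 4√2. The square of the distance from P to the centre is 196 + 225 = 421.
Power of the point: PT² = |PO|² − r² = 389, so PT = √389.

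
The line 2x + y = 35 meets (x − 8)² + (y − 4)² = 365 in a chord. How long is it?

Substitute y = −2x + 35:
5x² − 140x + 660 = 0  ⟹  x² − 28x + 132 = 0
x = 22 or x = 6, giving (22, −9) and (6, 23).
|(22, −9) − (6, 23)| = √((16)² + (−32)²) = 16√5.

16√5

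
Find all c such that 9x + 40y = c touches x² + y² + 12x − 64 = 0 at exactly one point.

For a tangent, require d(centre, line) = r = 10.
|9·(−6) + 40·0 − c| / √1681 = 10
|c − (−54)| = 10·41, so c = 356 or c = −464.

c = −464 or c = 356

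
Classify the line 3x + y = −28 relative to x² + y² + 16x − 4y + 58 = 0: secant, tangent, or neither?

Substituting the line into the circle gives 10x² + 196x + 954 = 0.
Discriminant = (196)² − 4·10·(954) = 256 > 0.
Two real roots: the line is a secant.

secant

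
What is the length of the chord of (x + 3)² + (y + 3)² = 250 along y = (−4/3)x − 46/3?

30

From the line, y = (−46 − 4x)/3. Substituting:
25x² + 350x − 800 = 0  ⟹  x² + 14x − 32 = 0
x = 2 or x = −16, giving (2, −18) and (−16, 6).
Chord length = distance between (2, −18) and (−16, 6) = √900 = 30.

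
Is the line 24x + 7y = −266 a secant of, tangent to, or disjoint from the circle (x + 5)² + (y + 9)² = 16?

Centre (−5, −9), r² = 16. Distance² from centre to line = (83)²/625 = 6889/625.
Since d² < r², the line cuts the circle twice.

secant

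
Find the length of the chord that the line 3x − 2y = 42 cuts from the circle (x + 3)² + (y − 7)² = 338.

2√13

Express y = (−42 + 3x)/2 and substitute into the circle:
13x² − 312x + 1820 = 0  ⟹  x² − 24x + 140 = 0
x = 14 or x = 10, giving (14, 0) and (10, −6).
|(14, 0) − (10, −6)| = √((4)² + (6)²) = 2√13.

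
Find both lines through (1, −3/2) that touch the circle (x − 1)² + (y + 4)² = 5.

Let a tangent through (1, −3/2) have slope m. Its distance from (1, −4) must equal √5:
[m·(0) − (−5/2)]² = 5(m² + 1)
4m² − 1 = 0, so m = 1/2 or m = −1/2.
With m = 1/2: x − 2y = 4. With m = −1/2: x + 2y = −2.

x − 2y = 4 and x + 2y = −2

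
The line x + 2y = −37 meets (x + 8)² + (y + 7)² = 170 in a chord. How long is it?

10√5

Express y = (−37 − x)/2 and substitute into the circle:
5x² + 110x + 105 = 0  ⟹  x² + 22x + 21 = 0
x = −1 or x = −21, giving (−1, −18) and (−21, −8).
Chord length = distance between (−1, −18) and (−21, −8) = √500 = 10√5.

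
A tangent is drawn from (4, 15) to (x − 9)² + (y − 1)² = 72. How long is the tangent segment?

Centre (9, 1), r² = 72. |PO|² = (−5)² + (14)² = 221.
Power of the point: PT² = |PO|² − r² = 149, so PT = √149.

√149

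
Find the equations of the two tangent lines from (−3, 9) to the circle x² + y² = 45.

A line y − (9) = m(x − (−3)) is tangent when its distance from (0, 0) is 3√5:
(3m − (−9))² = 45(m² + 1)
2m² − 3m − 2 = 0, so m = −1/2 or m = 2.
Through (−3, 9) these give x + 2y = 15 and 2x − y = −15.

x + 2y = 15 and 2x − y = −15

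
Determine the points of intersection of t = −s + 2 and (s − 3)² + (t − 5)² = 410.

(−14, 16) and (14, −12)

Express t = −s + 2 and substitute into the circle:
2s² − 392 = 0  ⟹  s² − 196 = 0
s = 14 or s = −14, giving (14, −12) and (−14, 16).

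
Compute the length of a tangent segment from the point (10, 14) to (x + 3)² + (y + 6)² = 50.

√519

With centre O = (−3, −6), |OP|² = 569 and r² = 50.
Power of the point: PT² = |PO|² − r² = 519, so PT = √519.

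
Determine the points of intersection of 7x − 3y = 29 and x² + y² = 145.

Substitute y = (−29 + 7x)/3:
58x² − 406x − 464 = 0  ⟹  x² − 7x − 8 = 0
x = 8 or x = −1, giving (8, 9) and (−1, −12).

(−1, −12) and (8, 9)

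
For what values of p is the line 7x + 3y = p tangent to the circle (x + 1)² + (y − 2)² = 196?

For a tangent, require d(centre, line) = r = 14.
|7·(−1) + 3·2 − p| / √58 = 14
|p − (−1)| = 14√58.

p = −1 ± 14√58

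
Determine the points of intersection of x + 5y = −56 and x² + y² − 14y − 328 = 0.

(−11, −9) and (4, −12)

From the line, y = (−56 − x)/5. Substituting:
26x² + 182x − 1144 = 0  ⟹  x² + 7x − 44 = 0
x = 4 or x = −11, giving (4, −12) and (−11, −9).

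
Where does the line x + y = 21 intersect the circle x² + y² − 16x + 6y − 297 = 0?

From the line, y = −x + 21. Substituting:
2x² − 64x + 270 = 0  ⟹  x² − 32x + 135 = 0
x = 27 or x = 5, giving (27, −6) and (5, 16).

(5, 16) and (27, −6)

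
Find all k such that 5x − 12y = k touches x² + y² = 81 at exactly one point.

k = −117 or k = 117

For a tangent, require d(centre, line) = r = 9.
|5·0 − 12·0 − k| / √169 = 9
|k| = 9·13, so k = 117 or k = −117.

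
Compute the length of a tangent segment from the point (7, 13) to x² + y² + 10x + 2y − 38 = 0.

The centre is (−5, −1) and r = 8. The square of the distance from P to the centre is 144 + 196 = 340.
The tangent meets the radius at right angles, so tangent² = |PO|² − r² = 340 − 64 = 276.

2√69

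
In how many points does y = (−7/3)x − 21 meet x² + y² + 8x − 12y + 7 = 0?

Substituting the line into the circle gives 58x² + 1206x + 6300 = 0.
Δ = 1454436 − 1461600 = −7164.
No real roots: the line does not meet the circle.

0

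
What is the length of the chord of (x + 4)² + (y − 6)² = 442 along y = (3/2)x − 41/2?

Substitute y = (−41 + 3x)/2:
13x² − 286x + 1105 = 0  ⟹  x² − 22x + 85 = 0
x = 17 or x = 5, giving (17, 5) and (5, −13).
|(17, 5) − (5, −13)| = √((12)² + (18)²) = 6√13.

6√13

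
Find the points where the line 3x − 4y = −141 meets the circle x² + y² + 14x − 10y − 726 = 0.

From the line, y = (141 + 3x)/4. Substituting:
25x² + 950x + 2625 = 0  ⟹  x² + 38x + 105 = 0
x = −3 or x = −35, giving (−3, 33) and (−35, 9).

(−35, 9) and (−3, 33)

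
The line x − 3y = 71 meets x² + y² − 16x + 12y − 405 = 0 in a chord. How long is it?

Express y = (−71 + x)/3 and substitute into the circle:
10x² − 250x − 1160 = 0  ⟹  x² − 25x − 116 = 0
x = 29 or x = −4, giving (29, −14) and (−4, −25).
Chord length = distance between (29, −14) and (−4, −25) = √1210 = 11√10.

11√10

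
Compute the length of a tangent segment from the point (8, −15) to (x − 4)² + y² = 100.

√141

Centre (4, 0), r² = 100. |PO|² = (4)² + (−15)² = 241.
The tangent meets the radius at right angles, so tangent² = |PO|² − r² = 241 − 100 = 141.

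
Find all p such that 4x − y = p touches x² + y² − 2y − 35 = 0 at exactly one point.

Tangency holds when the distance from the centre (0, 1) to the line equals the radius 6:
|4·0 − 1·1 − p| / √17 = 6
|p − (−1)| = 6√17.

p = −1 ± 6√17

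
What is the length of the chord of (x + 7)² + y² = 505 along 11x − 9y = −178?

The distance from (−7, 0) to the line is 101/√202, and r² = 505.
Half the chord is √(r² − d²) = √(909/2), so the full chord is 3√202.

3√202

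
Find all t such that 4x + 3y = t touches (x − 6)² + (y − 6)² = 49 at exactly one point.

The line touches the circle iff its distance from (6, 6) is 7:
|4·6 + 3·6 − t| / √25 = 7
|t − (42)| = 7·5, so t = 77 or t = 7.

t = 7 or t = 77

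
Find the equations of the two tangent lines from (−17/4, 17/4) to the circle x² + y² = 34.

Let a tangent through (−17/4, 17/4) have slope m. Its distance from (0, 0) must equal √34:
(17/4m − (−17/4))² = 34(m² + 1)
15m² − 34m + 15 = 0, so m = 5/3 or m = 3/5.
With m = 5/3: 5x − 3y = −34. With m = 3/5: 3x − 5y = −34.

5x − 3y = −34 and 3x − 5y = −34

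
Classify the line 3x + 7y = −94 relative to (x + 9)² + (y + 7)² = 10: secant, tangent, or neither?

Substituting the line into the circle gives 58x² + 1152x + 5504 = 0.
Δ = 1327104 − 1276928 = 50176.
Two real roots: the line is a secant.

secant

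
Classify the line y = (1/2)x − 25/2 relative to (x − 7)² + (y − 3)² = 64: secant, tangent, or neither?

neither

d² = (1·7 − 2·3 − (25))²/5 = 576/5; r² = 64.
Since d² > r², the line lies outside the circle.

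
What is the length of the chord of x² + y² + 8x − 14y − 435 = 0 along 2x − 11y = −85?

Substitute y = (85 + 2x)/11:
125x² + 1000x − 58500 = 0  ⟹  x² + 8x − 468 = 0
x = 18 or x = −26, giving (18, 11) and (−26, 3).
|(18, 11) − (−26, 3)| = √((44)² + (8)²) = 20√5.

20√5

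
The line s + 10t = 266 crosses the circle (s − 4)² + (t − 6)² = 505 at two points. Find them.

Express t = (266 − s)/10 and substitute into the circle:
101s² − 1212s − 6464 = 0  ⟹  s² − 12s − 64 = 0
s = 16 or s = −4, giving (16, 25) and (−4, 27).

(−4, 27) and (16, 25)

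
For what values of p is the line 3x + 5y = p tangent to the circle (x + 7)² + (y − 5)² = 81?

Tangency holds when the distance from the centre (−7, 5) to the line equals the radius 9:
|3·(−7) + 5·5 − p| / √34 = 9
|p − (4)| = 9√34.

p = 4 ± 9√34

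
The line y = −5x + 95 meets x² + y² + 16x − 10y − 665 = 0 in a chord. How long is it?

4√26

The distance from (−8, 5) to the line is 130/√26, and r² = 754.
Chord = 2√(r² − d²) = 2·√(104) = 4√26.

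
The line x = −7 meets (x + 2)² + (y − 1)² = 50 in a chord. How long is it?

Centre (−2, 1), r² = 50. Perpendicular distance d from centre to line = |5| / √1 = 5.
Chord = 2√(r² − d²) = 2·√(25) = 10.

10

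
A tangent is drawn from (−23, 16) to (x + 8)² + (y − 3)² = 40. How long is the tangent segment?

√354

Centre (−8, 3), r² = 40. |PO|² = (−15)² + (13)² = 394.
The tangent meets the radius at right angles, so tangent² = |PO|² − r² = 394 − 40 = 354.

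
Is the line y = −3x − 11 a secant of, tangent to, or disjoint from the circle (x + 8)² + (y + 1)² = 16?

disjoint

Centre (−8, −1), r² = 16. Distance² from centre to line = (−14)²/10 = 98/5.
Since d² > r², the line lies outside the circle.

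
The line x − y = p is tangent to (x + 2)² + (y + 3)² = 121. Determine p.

The line touches the circle iff its distance from (−2, −3) is 11:
|1·(−2) − 1·(−3) − p| / √2 = 11
|p − (1)| = 11√2.

p = 1 ± 11√2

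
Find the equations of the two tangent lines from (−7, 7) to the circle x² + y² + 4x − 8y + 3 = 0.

x − 4y = −35 and 4x + y = −21

Let a tangent through (−7, 7) have slope m. Its distance from (−2, 4) must equal √17:
(5m − (−3))² = 17(m² + 1)
4m² + 15m − 4 = 0, so m = 1/4 or m = −4.
With m = 1/4: x − 4y = −35. With m = −4: 4x + y = −21.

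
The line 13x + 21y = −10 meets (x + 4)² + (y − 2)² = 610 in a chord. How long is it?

Substitute y = (−10 − 13x)/21:
610x² + 4880x − 259250 = 0  ⟹  x² + 8x − 425 = 0
x = 17 or x = −25, giving (17, −11) and (−25, 15).
Chord length = distance between (17, −11) and (−25, 15) = √2440 = 2√610.

2√610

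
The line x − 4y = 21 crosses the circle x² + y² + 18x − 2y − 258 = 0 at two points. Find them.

(−23, −11) and (9, −3)

Express y = (−21 + x)/4 and substitute into the circle:
17x² + 238x − 3519 = 0  ⟹  x² + 14x − 207 = 0
x = 9 or x = −23, giving (9, −3) and (−23, −11).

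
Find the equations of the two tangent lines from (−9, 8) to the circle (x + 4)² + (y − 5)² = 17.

A line y − (8) = m(x − (−9)) is tangent when its distance from (−4, 5) is √17:
(5m − (−3))² = 17(m² + 1)
4m² + 15m − 4 = 0, so m = 1/4 or m = −4.
Through (−9, 8) these give x − 4y = −41 and 4x + y = −28.

x − 4y = −41 and 4x + y = −28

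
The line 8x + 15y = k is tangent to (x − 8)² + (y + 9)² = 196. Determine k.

k = −309 or k = 167

The line touches the circle iff its distance from (8, −9) is 14:
|8·8 + 15·(−9) − k| / √289 = 14
|k − (−71)| = 14·17, so k = 167 or k = −309.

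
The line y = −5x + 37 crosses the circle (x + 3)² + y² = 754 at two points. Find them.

Express y = −5x + 37 and substitute into the circle:
26x² − 364x + 624 = 0  ⟹  x² − 14x + 24 = 0
x = 12 or x = 2, giving (12, −23) and (2, 27).

(2, 27) and (12, −23)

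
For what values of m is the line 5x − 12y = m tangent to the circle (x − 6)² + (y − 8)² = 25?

For a tangent, require d(centre, line) = r = 5.
|5·6 − 12·8 − m| / √169 = 5
|m − (−66)| = 5·13, so m = −1 or m = −131.

m = −131 or m = −1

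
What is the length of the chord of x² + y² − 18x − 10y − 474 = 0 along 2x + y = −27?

Centre (9, 5), r² = 580. Perpendicular distance d from centre to line = |50| / √5 = 50/√5.
Half the chord is √(r² − d²) = √(80), so the full chord is 8√5.

8√5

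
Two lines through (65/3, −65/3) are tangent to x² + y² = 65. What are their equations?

4x + 7y = −65 and 7x + 4y = 65

Let a tangent through (65/3, −65/3) have slope m. Its distance from (0, 0) must equal √65:
[m·(−65/3) − (65/3)]² = 65(m² + 1)
28m² + 65m + 28 = 0, so m = −4/7 or m = −7/4.
With m = −4/7: 4x + 7y = −65. With m = −7/4: 7x + 4y = 65.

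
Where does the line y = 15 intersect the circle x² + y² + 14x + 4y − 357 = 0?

(−18, 15) and (4, 15)

Express y = 15 and substitute into the circle:
x² + 14x − 72 = 0
x = 4 or x = −18, giving (4, 15) and (−18, 15).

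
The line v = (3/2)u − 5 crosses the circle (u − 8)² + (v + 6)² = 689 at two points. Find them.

Express v = (−10 + 3u)/2 and substitute into the circle:
13u² − 52u − 2496 = 0  ⟹  u² − 4u − 192 = 0
u = 16 or u = −12, giving (16, 19) and (−12, −23).

(−12, −23) and (16, 19)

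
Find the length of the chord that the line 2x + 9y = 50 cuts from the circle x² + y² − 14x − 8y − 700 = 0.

The distance from (7, 4) to the line is 0/√85, and r² = 765.
Chord = 2√(r² − d²) = 2·√(765) = 6√85.

6√85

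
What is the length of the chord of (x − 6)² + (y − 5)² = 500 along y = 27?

8

Centre (6, 5), r² = 500. Perpendicular distance d from centre to line = |−22| / √1 = 22.
Half the chord is √(r² − d²) = √(16), so the full chord is 8.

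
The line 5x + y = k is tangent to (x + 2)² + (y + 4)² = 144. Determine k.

k = −14 ± 12√26

For a tangent, require d(centre, line) = r = 12.
|5·(−2) + 1·(−4) − k| / √26 = 12
|k − (−14)| = 12√26.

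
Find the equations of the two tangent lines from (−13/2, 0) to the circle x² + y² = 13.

2x − 3y = −13 and 2x + 3y = −13

Write the tangent as mx − y + (0 − m·(−13/2)) = 0 and set its distance from the centre to √13:
[m·(13/2) − (0)]² = 13(m² + 1)
9m² − 4 = 0, so m = 2/3 or m = −2/3.
Through (−13/2, 0) these give 2x − 3y = −13 and 2x + 3y = −13.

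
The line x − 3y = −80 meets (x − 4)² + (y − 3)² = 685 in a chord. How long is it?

Substitute y = (80 + x)/3:
10x² + 70x − 980 = 0  ⟹  x² + 7x − 98 = 0
x = 7 or x = −14, giving (7, 29) and (−14, 22).
|(7, 29) − (−14, 22)| = √((21)² + (7)²) = 7√10.

7√10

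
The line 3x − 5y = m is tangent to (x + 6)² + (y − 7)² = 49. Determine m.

The line touches the circle iff its distance from (−6, 7) is 7:
|3·(−6) − 5·7 − m| / √34 = 7
|m − (−53)| = 7√34.

m = −53 ± 7√34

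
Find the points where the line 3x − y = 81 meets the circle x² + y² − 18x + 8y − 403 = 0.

(19, −24) and (29, 6)

From the line, y = 3x − 81. Substituting:
10x² − 480x + 5510 = 0  ⟹  x² − 48x + 551 = 0
x = 29 or x = 19, giving (29, 6) and (19, −24).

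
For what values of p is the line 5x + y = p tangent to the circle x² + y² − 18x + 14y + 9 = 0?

Tangency holds when the distance from the centre (9, −7) to the line equals the radius 11:
|5·9 + 1·(−7) − p| / √26 = 11
|p − (38)| = 11√26.

p = 38 ± 11√26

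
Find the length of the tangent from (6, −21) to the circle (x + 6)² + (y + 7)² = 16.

18

With centre O = (−6, −7), |OP|² = 340 and r² = 16.
Power of the point: PT² = |PO|² − r² = 324, so PT = 18.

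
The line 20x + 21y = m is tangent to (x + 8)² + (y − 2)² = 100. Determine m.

The line touches the circle iff its distance from (−8, 2) is 10:
|20·(−8) + 21·2 − m| / √841 = 10
|m − (−118)| = 10·29, so m = 172 or m = −408.

m = −408 or m = 172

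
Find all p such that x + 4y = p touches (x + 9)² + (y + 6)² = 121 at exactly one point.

For a tangent, require d(centre, line) = r = 11.
|1·(−9) + 4·(−6) − p| / √17 = 11
|p − (−33)| = 11√17.

p = −33 ± 11√17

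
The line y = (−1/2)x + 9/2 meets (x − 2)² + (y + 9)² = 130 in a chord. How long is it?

2√5

Substitute y = (9 − x)/2:
5x² − 70x + 225 = 0  ⟹  x² − 14x + 45 = 0
x = 9 or x = 5, giving (9, 0) and (5, 2).
|(9, 0) − (5, 2)| = √((4)² + (−2)²) = 2√5.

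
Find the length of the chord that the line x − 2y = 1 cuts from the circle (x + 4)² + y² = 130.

Centre (−4, 0), r² = 130. Perpendicular distance d from centre to line = |−5| / √5 = 5/√5.
Chord = 2√(r² − d²) = 2·√(125) = 10√5.

10√5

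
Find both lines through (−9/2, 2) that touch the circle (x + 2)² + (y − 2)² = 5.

Write the tangent as mx − y + (2 − m·(−9/2)) = 0 and set its distance from the centre to √5:
[m·(5/2) − (0)]² = 5(m² + 1)
m² − 4 = 0, so m = 2 or m = −2.
With m = 2: 2x − y = −11. With m = −2: 2x + y = −7.

2x − y = −11 and 2x + y = −7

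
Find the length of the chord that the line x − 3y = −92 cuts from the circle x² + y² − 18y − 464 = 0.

The distance from (0, 9) to the line is 65/√10, and r² = 545.
Half the chord is √(r² − d²) = √(245/2), so the full chord is 7√10.

7√10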